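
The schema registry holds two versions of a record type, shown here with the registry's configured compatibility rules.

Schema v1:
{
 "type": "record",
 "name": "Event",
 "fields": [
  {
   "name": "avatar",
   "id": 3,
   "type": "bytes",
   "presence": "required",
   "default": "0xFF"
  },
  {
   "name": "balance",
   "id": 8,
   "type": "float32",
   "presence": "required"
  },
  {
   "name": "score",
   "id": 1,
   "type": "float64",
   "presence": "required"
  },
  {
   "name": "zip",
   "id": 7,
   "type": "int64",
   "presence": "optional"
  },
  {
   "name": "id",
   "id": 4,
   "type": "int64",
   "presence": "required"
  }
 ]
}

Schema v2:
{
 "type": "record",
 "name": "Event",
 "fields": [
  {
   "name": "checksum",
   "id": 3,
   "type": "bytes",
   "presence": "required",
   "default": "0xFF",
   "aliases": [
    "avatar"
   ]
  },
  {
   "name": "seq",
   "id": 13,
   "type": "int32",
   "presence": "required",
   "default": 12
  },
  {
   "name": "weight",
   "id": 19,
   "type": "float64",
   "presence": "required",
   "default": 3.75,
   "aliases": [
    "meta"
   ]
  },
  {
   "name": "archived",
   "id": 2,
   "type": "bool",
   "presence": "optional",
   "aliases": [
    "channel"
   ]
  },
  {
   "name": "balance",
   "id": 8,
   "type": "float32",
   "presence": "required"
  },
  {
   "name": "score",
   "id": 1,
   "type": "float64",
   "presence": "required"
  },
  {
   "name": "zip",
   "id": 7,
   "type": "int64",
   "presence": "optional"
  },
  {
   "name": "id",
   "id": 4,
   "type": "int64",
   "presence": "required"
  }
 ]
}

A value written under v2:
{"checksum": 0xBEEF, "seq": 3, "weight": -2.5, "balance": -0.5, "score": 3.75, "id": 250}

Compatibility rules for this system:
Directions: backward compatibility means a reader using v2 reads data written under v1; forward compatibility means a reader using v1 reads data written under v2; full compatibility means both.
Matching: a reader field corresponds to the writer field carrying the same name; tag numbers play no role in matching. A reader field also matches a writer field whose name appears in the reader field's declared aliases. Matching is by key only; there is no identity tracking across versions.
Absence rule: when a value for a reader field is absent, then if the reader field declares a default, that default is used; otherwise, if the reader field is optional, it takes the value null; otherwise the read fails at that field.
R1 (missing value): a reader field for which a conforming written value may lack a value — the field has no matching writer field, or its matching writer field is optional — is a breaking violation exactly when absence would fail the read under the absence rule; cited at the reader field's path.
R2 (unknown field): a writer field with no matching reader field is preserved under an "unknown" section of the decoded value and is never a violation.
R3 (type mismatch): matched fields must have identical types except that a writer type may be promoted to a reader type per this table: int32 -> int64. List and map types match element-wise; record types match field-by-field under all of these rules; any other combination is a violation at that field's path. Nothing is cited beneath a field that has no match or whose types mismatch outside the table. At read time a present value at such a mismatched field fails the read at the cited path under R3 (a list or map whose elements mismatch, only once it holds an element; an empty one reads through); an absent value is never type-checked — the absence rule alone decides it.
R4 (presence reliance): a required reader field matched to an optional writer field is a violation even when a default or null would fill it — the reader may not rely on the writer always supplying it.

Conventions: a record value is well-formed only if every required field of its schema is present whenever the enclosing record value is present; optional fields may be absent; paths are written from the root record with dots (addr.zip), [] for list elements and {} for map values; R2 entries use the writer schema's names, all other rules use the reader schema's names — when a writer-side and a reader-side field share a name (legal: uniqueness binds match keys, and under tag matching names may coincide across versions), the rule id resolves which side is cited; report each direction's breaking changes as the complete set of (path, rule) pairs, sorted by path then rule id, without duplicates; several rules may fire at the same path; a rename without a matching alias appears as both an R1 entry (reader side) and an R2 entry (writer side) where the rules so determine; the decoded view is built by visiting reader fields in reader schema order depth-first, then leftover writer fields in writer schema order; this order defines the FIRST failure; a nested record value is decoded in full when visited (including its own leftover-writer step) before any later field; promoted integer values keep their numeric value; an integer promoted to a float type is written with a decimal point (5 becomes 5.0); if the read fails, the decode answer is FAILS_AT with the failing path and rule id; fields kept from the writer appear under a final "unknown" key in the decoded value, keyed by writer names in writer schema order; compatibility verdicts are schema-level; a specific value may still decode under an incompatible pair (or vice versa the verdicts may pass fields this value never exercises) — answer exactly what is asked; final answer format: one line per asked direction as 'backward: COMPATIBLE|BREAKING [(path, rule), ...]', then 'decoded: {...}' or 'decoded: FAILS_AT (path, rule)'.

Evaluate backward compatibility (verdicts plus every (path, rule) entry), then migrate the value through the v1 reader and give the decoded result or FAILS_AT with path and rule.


arrows below run writer -> reader for Event
backward analysis of Event with v2 as reader and v1 as writer:
  checksum <- avatar (bytes -> bytes, writer required)
  seq: no writer match
  weight: no writer match
  archived: no writer match
  balance <- balance (float32 -> float32, writer required)
  score <- score (float64 -> float64, writer required)
  zip <- zip (int64 -> int64, writer optional)
  id <- id (int64 -> int64, writer required)
  nothing fires on Event: backward is COMPATIBLE
decode (reader v1):
  avatar := 0xFF (absent -> default)
  balance := -0.5
  score := 3.75
  zip := null (absent, optional -> null)
  id := 250
  writer checksum: kept under "unknown"
  writer seq: kept under "unknown"
  writer weight: kept under "unknown"
  => decoded: {"avatar": 0xFF, "balance": -0.5, "score": 3.75, "zip": null, "id": 250, "unknown": {"checksum": 0xBEEF, "seq": 3, "weight": -2.5}}
diffs on Event not affecting the asked answer:
  added field archived to record Event: optional bool, tag 2 (in v2 it sits immediately before balance) -> inert for the asked Event verdict: nothing fires

backward: COMPATIBLE []; decoded: {"avatar": 0xFF, "balance": -0.5, "score": 3.75, "zip": null, "id": 250, "unknown": {"checksum": 0xBEEF, "seq": 3, "weight": -2.5}}


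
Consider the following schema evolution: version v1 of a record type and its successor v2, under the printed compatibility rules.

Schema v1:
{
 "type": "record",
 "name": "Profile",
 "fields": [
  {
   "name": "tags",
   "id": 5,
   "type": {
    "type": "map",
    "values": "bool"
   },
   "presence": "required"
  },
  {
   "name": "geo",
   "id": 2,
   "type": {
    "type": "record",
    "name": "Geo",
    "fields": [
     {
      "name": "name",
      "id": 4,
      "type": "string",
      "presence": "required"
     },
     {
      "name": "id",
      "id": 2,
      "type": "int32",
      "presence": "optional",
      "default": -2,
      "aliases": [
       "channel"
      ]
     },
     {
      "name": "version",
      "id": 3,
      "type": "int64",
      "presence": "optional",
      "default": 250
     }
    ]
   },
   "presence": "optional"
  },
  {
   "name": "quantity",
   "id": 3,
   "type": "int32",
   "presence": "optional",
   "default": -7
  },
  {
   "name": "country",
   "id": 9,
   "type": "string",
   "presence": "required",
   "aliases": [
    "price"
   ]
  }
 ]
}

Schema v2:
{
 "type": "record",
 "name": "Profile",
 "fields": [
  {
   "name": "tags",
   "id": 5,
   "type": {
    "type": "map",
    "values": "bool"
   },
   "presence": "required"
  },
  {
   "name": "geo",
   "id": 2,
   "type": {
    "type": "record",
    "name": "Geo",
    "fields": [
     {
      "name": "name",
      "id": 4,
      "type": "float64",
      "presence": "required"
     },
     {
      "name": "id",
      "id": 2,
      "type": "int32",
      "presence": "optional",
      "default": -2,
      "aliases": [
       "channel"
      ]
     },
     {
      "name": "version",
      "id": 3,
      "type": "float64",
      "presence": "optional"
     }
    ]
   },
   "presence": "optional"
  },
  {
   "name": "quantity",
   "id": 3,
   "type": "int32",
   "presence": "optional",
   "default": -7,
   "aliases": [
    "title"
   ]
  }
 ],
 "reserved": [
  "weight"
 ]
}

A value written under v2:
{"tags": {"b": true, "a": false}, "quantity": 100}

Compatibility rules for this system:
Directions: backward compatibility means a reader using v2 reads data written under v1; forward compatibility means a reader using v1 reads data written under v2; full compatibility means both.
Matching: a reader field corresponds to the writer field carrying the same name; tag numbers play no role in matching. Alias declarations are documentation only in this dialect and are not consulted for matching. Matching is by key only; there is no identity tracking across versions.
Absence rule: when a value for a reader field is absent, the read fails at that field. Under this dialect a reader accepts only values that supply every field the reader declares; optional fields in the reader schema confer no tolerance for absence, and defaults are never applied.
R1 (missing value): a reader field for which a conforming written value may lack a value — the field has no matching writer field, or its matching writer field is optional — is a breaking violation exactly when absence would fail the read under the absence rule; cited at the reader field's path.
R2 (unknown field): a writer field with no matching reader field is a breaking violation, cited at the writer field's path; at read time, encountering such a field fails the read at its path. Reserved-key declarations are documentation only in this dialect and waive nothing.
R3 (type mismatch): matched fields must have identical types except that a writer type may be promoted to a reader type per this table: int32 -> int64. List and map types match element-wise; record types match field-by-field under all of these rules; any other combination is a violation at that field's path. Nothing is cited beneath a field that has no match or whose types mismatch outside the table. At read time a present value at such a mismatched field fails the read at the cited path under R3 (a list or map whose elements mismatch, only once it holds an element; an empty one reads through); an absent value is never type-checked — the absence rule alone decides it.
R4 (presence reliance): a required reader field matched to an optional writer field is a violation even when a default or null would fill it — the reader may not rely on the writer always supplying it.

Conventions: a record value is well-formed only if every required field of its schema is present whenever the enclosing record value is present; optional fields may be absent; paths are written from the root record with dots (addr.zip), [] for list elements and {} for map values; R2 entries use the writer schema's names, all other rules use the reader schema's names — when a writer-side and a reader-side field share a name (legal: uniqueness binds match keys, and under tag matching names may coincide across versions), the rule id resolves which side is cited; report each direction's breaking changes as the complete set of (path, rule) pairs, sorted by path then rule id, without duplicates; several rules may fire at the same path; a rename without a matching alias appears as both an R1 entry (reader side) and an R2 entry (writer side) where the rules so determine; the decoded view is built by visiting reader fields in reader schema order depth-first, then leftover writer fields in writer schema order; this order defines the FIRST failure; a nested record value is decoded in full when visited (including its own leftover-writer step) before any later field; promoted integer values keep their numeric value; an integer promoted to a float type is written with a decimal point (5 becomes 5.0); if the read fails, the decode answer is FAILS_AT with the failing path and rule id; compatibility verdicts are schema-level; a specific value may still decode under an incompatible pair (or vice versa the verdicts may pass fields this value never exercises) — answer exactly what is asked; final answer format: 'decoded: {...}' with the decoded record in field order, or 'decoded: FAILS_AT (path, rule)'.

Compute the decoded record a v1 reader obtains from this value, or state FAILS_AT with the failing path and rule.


decoded: FAILS_AT (geo, R1)

in Profile below, arrows point writer -> reader
decode walk for Profile under reader schema v1:
  tags := {"b": true, "a": false}
  read fails at geo under R1 (no fill)
  => FAILS_AT (geo, R1)
checking off the Profile differences that do not matter here:
  field version in record Geo: type int64 changed to float64 (its default is dropped) -> affects the rule determinations only; this particular Profile value decodes identically
  field name in record Geo: type string changed to float64 -> affects the rule determinations only; this particular Profile value decodes identically
  removed field country from record Profile -> affects the rule determinations only; this particular Profile value decodes identically


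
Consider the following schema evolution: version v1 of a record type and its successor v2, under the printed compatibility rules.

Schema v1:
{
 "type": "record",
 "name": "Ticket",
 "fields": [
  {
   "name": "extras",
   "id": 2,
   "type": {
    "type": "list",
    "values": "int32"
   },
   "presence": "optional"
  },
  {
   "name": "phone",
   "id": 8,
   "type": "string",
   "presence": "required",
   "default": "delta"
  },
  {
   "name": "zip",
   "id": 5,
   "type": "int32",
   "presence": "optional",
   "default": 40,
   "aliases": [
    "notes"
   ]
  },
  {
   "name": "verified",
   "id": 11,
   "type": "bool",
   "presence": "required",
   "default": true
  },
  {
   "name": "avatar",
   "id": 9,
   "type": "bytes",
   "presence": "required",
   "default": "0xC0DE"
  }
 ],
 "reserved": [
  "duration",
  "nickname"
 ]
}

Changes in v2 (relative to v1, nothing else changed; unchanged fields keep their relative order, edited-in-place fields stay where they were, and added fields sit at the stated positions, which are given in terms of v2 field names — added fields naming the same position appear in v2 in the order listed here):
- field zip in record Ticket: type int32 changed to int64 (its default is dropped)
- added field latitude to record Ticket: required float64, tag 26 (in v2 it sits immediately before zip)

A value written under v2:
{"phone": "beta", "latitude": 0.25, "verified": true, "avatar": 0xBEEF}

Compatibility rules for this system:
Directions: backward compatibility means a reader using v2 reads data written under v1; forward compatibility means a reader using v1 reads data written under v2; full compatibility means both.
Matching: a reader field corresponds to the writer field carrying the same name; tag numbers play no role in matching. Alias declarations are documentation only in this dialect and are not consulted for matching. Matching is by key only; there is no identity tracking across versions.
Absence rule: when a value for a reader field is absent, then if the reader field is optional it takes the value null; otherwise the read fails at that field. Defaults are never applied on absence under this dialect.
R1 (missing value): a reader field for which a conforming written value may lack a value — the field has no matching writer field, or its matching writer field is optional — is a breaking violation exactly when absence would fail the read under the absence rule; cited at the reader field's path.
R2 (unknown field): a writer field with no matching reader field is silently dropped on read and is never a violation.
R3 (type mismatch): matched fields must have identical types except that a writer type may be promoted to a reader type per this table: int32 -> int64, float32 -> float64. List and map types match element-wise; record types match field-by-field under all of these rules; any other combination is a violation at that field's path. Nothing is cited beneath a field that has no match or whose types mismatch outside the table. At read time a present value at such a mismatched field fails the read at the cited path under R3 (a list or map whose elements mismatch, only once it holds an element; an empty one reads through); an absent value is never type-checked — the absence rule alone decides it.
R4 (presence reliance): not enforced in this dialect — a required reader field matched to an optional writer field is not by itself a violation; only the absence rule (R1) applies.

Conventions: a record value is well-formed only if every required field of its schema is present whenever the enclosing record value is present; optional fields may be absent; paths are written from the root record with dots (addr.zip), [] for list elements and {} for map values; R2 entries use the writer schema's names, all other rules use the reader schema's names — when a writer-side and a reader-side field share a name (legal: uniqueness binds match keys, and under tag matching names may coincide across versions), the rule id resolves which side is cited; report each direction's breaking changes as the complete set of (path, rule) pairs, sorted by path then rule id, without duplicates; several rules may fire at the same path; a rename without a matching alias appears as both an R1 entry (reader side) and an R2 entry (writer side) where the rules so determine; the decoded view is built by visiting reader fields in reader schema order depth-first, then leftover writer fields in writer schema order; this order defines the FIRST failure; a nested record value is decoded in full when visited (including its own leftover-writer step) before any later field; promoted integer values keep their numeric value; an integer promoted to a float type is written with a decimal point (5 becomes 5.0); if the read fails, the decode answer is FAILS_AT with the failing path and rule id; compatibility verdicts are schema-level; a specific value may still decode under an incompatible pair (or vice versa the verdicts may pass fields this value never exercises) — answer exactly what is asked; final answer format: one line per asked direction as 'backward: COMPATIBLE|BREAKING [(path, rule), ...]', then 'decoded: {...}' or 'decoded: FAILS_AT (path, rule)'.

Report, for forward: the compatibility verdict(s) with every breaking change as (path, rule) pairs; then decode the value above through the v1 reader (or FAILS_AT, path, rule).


the writer's type comes first in each Ticket pair
forward analysis of Ticket with v1 as reader and v2 as writer:
  extras: list<int32> -> list<int32>, writer optional; from extras
  phone: string -> string, writer required; from phone
  zip: int64 -> int32, writer optional; from zip
  verified: bool -> bool, writer required; from verified
  avatar: bytes -> bytes, writer required; from avatar
  leftover writer field: latitude
  violation R3 at zip
  => 1 violation(s): forward is BREAKING for Ticket
decode (reader v1):
  extras := null (not supplied -> null)
  phone := "beta"
  zip := null (not supplied -> null)
  verified := true
  avatar := 0xBEEF
  writer latitude: unmatched, discarded
  => decoded: {"extras": null, "phone": "beta", "zip": null, "verified": true, "avatar": 0xBEEF}
the rest of the Ticket diff is inert for this question:
  added field latitude to record Ticket: required float64, tag 26 (in v2 it sits immediately before zip) -> affects backward compatibility only, which is not asked

forward: BREAKING [(zip, R3)]; decoded: {"extras": null, "phone": "beta", "zip": null, "verified": true, "avatar": 0xBEEF}


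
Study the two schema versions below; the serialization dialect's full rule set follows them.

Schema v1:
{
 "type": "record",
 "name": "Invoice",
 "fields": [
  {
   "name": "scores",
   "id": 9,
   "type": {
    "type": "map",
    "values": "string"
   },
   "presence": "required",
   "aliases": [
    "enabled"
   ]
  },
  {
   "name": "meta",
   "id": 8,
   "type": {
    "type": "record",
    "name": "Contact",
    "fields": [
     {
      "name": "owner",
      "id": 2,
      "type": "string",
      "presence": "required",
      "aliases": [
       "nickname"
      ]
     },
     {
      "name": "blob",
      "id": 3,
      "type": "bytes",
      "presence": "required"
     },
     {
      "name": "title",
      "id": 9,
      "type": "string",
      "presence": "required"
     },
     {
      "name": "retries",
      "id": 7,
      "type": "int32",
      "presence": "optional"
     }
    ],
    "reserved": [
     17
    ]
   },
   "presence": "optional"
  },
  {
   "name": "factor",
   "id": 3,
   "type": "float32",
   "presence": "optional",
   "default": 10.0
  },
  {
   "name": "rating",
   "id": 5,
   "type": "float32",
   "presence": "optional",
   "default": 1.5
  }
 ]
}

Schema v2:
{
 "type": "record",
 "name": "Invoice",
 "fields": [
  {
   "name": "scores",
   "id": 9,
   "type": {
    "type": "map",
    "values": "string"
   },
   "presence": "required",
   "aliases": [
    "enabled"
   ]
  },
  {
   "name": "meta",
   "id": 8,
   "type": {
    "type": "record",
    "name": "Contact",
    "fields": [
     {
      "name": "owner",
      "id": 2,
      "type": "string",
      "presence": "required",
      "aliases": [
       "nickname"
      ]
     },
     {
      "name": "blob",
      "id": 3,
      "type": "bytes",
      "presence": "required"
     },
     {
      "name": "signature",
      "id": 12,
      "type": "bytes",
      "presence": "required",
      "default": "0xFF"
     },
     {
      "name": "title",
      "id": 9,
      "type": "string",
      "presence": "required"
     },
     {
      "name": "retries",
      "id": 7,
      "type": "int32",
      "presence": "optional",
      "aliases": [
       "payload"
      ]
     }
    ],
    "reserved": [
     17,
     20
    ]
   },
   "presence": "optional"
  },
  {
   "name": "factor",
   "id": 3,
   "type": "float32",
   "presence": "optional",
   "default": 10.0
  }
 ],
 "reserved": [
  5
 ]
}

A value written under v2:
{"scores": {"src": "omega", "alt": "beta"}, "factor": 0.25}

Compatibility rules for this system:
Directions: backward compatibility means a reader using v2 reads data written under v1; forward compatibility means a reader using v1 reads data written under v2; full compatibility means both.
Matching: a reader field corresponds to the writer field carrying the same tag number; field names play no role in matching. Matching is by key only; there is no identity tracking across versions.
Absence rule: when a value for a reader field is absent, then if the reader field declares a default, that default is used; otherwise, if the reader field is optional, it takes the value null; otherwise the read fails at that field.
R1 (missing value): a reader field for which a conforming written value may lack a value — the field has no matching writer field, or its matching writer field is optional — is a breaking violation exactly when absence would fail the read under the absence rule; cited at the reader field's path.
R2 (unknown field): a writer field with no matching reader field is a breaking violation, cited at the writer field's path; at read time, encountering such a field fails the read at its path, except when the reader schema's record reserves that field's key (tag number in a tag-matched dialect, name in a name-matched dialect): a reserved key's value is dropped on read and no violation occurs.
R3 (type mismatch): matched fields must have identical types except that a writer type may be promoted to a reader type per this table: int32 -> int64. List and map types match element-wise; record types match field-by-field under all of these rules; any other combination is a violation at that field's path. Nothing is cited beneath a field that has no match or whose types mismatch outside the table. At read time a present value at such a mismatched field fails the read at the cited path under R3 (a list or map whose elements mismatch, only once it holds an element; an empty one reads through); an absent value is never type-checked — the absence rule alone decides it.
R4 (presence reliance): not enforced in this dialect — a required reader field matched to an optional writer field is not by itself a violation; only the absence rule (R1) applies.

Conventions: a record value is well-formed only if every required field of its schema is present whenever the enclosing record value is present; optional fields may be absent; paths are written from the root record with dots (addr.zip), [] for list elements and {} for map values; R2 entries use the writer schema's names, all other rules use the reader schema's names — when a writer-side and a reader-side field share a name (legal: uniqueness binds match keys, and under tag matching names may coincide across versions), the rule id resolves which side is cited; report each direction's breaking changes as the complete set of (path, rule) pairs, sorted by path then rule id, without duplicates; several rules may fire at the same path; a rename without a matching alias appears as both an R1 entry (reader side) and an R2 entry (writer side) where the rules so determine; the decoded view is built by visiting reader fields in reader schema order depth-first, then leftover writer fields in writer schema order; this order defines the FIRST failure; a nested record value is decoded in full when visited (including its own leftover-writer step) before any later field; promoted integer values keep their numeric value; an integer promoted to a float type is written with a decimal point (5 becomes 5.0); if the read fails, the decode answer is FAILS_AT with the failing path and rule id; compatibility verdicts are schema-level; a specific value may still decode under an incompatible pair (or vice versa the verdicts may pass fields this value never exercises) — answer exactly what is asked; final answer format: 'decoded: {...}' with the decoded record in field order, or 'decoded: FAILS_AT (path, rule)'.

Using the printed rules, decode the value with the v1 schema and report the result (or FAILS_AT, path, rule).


in Invoice below, arrows point writer -> reader
decode (reader v1):
  scores := {"src": "omega", "alt": "beta"}
  meta := null (missing; optional => null)
  factor := 0.25
  rating := 1.5 (missing; default applied)
  => decoded: {"scores": {"src": "omega", "alt": "beta"}, "meta": null, "factor": 0.25, "rating": 1.5}
the other Invoice changes do not affect what is asked:
  added field signature to record Contact: required bytes, tag 12, default 0xFF (in v2 it sits immediately before title) -> a verdict-level change on Invoice — the shown value reads the same
  removed field rating from record Invoice (its key 5 joins the reserved list) -> fires no rule on Invoice under this dialect and leaves the result unchanged

decoded: {"scores": {"src": "omega", "alt": "beta"}, "meta": null, "factor": 0.25, "rating": 1.5}


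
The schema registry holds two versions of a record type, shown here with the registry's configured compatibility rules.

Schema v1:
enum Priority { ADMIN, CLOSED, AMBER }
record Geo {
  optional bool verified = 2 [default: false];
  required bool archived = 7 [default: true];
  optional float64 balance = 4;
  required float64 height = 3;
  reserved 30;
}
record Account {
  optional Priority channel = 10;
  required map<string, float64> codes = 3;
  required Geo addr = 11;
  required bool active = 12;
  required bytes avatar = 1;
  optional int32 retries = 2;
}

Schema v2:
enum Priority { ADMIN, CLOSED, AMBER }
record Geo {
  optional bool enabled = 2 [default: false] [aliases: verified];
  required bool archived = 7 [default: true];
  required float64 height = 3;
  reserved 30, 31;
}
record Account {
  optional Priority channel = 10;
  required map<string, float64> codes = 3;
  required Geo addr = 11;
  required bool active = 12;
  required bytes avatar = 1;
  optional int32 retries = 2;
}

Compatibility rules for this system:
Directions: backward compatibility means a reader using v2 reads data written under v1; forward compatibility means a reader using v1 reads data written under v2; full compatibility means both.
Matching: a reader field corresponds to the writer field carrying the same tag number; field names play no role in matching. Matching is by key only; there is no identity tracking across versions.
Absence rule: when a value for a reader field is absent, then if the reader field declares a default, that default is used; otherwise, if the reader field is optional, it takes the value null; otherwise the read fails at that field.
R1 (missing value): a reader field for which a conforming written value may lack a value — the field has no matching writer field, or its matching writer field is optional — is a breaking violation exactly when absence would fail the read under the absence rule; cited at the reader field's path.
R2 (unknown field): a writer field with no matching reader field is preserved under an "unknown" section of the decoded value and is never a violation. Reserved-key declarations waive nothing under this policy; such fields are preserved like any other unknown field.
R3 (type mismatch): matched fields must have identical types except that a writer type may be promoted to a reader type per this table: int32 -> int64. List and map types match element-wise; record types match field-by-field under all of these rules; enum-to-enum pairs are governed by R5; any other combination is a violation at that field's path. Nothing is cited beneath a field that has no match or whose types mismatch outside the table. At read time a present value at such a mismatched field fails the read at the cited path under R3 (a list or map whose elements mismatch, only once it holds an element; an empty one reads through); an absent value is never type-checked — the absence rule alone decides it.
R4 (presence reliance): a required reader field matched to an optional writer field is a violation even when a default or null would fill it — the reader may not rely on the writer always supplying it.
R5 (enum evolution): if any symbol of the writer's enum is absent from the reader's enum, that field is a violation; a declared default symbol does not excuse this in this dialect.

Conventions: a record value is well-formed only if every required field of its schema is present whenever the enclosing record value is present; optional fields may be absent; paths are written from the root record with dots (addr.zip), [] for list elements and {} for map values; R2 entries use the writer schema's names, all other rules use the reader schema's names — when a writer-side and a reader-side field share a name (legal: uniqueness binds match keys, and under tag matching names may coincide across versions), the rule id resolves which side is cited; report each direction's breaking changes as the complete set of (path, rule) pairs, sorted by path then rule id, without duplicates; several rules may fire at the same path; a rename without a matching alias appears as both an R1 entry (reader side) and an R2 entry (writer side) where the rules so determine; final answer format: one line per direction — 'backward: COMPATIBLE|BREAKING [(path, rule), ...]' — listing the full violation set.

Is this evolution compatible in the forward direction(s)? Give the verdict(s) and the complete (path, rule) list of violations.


arrows below run writer -> reader for Account
checking forward for Account: reader v1 against writer v2:
  Priority -> Priority, writer optional: channel aligns to channel
  map<string, float64> -> map<string, float64>, writer required: codes aligns to codes
  Geo -> Geo, writer required: addr aligns to addr
  bool -> bool, writer required: active aligns to active
  bytes -> bytes, writer required: avatar aligns to avatar
  int32 -> int32, writer optional: retries aligns to retries
  bool -> bool, writer optional: addr.verified aligns to addr.enabled
  bool -> bool, writer required: addr.archived aligns to addr.archived
  addr.balance has no writer counterpart
  float64 -> float64, writer required: addr.height aligns to addr.height
  => forward verdict for Account: COMPATIBLE, no violations
the rest of the Account diff is inert for this question:
  removed field balance from record Geo -> no rule fires on it in Account's dialect; the asked verdict holds
  renamed field verified to enabled in record Geo (alias verified declared on the renamed field) -> no rule fires on it in Account's dialect; the asked verdict holds

forward: COMPATIBLE []


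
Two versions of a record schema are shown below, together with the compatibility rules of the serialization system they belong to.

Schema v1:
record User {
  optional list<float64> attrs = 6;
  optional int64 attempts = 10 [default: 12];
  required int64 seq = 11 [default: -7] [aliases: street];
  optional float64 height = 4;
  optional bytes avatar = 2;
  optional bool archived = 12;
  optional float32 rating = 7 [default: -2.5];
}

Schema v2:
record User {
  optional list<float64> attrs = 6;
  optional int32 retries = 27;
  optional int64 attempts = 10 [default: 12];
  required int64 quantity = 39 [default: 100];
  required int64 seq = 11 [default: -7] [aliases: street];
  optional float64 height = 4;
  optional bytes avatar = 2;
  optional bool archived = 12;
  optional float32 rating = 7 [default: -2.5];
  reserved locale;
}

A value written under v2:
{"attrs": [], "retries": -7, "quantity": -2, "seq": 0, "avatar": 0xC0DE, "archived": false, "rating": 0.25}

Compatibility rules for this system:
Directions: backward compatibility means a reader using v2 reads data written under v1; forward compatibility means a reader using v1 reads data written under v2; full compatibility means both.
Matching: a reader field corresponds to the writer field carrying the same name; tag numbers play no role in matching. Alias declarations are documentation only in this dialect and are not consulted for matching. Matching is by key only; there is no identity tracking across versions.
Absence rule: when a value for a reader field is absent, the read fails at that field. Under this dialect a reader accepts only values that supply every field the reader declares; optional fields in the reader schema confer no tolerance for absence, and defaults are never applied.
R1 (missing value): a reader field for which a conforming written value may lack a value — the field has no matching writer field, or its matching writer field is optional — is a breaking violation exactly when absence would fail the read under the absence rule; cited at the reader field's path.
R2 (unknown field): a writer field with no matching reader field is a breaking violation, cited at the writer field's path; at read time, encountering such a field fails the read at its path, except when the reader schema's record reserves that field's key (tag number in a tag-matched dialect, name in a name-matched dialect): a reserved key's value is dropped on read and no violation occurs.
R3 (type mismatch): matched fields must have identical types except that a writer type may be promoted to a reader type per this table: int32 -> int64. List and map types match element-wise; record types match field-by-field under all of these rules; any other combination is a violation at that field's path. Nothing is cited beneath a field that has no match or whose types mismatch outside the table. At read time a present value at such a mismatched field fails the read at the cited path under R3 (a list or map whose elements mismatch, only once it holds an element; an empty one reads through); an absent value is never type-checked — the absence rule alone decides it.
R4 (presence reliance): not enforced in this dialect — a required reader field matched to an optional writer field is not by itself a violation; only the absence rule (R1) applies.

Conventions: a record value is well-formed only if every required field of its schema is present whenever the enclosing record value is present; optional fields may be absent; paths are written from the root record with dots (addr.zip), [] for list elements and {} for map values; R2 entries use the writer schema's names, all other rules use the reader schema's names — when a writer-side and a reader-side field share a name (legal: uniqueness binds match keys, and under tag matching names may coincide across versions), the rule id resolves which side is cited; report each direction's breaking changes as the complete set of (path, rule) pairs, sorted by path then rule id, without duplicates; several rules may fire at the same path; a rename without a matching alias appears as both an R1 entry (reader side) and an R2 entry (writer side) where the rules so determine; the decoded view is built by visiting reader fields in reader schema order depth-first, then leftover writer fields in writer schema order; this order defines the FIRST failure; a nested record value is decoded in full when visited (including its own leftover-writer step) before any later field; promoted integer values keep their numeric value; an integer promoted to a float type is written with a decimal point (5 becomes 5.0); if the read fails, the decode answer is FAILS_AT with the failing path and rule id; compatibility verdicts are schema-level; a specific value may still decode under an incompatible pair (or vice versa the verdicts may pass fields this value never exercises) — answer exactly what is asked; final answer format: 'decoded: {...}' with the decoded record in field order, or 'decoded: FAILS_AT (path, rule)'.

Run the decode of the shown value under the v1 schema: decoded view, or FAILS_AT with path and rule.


the writer's type comes first in each User pair
migrating the User value to v1:
  attrs := []
  read fails at attempts under R1 (no fill)
  => FAILS_AT (attempts, R1)
the rest of the User diff is inert for this question:
  added field quantity to record User: required int64, tag 39, default 100 (in v2 it sits immediately before seq) -> affects the rule determinations only; this particular User value decodes identically
  added field retries to record User: optional int32, tag 27 (in v2 it sits immediately before attempts) -> affects the rule determinations only; this particular User value decodes identically

decoded: FAILS_AT (attempts, R1)


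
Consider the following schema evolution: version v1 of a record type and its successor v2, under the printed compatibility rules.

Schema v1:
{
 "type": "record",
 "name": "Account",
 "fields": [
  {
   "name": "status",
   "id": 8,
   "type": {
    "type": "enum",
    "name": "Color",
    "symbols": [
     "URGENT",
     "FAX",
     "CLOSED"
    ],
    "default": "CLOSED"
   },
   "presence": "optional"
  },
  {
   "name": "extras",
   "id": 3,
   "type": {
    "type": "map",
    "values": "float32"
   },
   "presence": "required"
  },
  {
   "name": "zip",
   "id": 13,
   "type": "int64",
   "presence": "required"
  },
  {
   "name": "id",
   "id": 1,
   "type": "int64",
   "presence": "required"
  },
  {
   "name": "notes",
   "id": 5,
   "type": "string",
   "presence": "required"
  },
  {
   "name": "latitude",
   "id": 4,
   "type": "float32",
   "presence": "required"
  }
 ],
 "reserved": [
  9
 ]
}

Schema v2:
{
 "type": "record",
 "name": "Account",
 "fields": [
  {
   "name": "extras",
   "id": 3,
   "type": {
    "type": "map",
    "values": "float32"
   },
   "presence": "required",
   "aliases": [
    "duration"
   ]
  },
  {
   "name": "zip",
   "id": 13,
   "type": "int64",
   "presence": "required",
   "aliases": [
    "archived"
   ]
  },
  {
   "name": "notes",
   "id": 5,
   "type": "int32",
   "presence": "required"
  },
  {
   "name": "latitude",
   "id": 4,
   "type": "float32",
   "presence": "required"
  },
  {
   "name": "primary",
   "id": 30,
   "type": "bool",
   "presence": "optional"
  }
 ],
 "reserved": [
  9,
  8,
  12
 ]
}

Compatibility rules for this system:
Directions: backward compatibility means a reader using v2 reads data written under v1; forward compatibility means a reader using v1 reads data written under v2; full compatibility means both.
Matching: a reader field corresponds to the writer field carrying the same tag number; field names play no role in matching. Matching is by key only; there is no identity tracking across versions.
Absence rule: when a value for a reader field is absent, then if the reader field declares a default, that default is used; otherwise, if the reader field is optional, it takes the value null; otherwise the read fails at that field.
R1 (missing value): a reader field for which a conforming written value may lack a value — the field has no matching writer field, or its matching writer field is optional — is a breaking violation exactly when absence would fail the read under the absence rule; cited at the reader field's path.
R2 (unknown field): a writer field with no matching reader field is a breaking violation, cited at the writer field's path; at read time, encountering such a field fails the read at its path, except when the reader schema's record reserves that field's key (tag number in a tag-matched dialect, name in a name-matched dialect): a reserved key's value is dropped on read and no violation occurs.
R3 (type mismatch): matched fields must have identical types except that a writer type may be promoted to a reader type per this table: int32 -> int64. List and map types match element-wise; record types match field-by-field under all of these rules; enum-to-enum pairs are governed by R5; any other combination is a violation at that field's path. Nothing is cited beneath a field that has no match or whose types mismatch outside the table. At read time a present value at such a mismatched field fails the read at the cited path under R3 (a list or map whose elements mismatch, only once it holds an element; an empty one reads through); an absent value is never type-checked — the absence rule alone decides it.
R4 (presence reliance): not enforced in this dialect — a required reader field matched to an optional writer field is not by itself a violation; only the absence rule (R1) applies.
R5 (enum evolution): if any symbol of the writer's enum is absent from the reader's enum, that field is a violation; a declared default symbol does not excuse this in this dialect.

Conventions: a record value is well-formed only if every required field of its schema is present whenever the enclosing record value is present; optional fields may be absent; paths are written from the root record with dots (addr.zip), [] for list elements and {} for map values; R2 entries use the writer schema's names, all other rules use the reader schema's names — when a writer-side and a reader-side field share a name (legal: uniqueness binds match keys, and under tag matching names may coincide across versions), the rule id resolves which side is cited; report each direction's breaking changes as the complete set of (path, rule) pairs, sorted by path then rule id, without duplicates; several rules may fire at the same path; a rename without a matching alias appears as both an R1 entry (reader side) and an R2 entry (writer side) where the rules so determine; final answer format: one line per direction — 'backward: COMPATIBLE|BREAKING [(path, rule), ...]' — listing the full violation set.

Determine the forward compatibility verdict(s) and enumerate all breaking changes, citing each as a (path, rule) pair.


each type pair in Account: writer, then reader
forward for Account (reader v1, writer v2):
  status: no writer match
  writer required, map<string, float32> -> map<string, float32>: reader extras maps from writer extras
  writer required, int64 -> int64: reader zip maps from writer zip
  id: no writer match
  writer required, int32 -> string: reader notes maps from writer notes
  writer required, float32 -> float32: reader latitude maps from writer latitude
  leftover writer field: primary
  violation R1 at id
  violation R3 at notes
  violation R2 at primary
  => forward: BREAKING (3)
the rest of the Account diff is inert for this question:
  removed field status from record Account (its key 8 joins the reserved list) -> fires no rule on Account, leaving the asked answer as it is

forward: BREAKING [(id, R1), (notes, R3), (primary, R2)]
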